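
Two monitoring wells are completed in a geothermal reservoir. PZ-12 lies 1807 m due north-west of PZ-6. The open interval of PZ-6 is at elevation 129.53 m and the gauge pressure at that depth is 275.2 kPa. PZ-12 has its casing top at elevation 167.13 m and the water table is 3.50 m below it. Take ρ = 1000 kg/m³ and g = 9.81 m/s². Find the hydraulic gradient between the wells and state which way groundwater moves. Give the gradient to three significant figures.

Pressure head at PZ-6: ψ = P/(ρg) = 275.2×1000 / (1000 × 9.81) = 28.05 m.
Total head at PZ-6: h = z + ψ = 129.53 + 28.05 = 157.58 m.
Total head at PZ-12: h = 167.13 − 3.50 = 163.63 m.
Head difference: h(PZ-6) − h(PZ-12) = 157.58 − 163.63 = -6.05 m.
Hydraulic gradient: i = |Δh| / L = 6.05 / 1807 = 0.00335.
Flow is from higher to lower head: from PZ-12 toward PZ-6, i.e. toward the south-east.

i ≈ 0.00335; groundwater flows toward the south-east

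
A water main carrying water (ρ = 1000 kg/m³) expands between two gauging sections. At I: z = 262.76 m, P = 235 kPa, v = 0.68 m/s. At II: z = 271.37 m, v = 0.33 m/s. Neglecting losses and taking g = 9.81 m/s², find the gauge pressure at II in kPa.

P₂ ≈ 151 kPa

Pressure head at I: ψ₁ = P₁/(ρg) = 235×1000 / (1000 × 9.81) = 23.96 m.
Velocity heads: v₁²/2g = 0.68²/19.62 = 0.024 m; v₂²/2g = 0.33²/19.62 = 0.006 m.
Total head H = z₁ + ψ₁ + v₁²/2g = 262.76 + 23.96 + 0.024 = 286.74 m.
ψ₂ = H − z₂ − v₂²/2g = 286.74 − 271.37 − 0.006 = 15.36 m.
P₂ = ρgψ₂ = 1000 × 9.81 × 15.36 ≈ 151 kPa.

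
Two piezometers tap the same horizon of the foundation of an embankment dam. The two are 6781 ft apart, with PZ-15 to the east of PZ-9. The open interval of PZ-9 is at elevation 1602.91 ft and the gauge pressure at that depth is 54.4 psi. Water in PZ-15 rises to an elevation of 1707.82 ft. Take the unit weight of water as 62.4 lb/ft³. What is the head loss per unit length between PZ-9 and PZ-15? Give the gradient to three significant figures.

Pressure head at PZ-9: ψ = 144·P/γ = 144 × 54.4 / 62.4 = 125.54 ft.
Total head at PZ-9: h = z + ψ = 1602.91 + 125.54 = 1728.45 ft.
Total head at PZ-15: h = 1707.82 ft (water level in the piezometer is the total head).
Head difference: h(PZ-9) − h(PZ-15) = 1728.45 − 1707.82 = 20.63 ft.
Hydraulic gradient: i = |Δh| / L = 20.63 / 6781 = 0.00304.

i ≈ 0.00304 ft/ft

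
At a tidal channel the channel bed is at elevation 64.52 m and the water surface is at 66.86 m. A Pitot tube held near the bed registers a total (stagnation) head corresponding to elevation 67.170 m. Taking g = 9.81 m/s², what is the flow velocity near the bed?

Near the bed, under hydrostatic conditions, the piezometric head (z + ψ) equals the free-surface elevation, 66.86 m.
Velocity head = total − piezometric = 67.170 − 66.86 = 0.310 m.
v = √(2g·h_v) = √(2 × 9.81 × 0.310) = 2.47 m/s.

v ≈ 2.47 m/s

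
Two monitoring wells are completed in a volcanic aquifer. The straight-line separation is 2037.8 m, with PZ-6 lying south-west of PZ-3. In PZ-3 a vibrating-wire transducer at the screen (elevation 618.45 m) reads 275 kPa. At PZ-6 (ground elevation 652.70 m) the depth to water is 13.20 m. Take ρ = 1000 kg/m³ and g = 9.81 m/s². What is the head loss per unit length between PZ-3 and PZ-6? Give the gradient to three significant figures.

Pressure head at PZ-3: ψ = P/(ρg) = 275×1000 / (1000 × 9.81) = 28.03 m.
Total head at PZ-3: h = z + ψ = 618.45 + 28.03 = 646.48 m.
Total head at PZ-6: h = 652.70 − 13.20 = 639.50 m.
Head difference: h(PZ-3) − h(PZ-6) = 646.48 − 639.50 = 6.98 m.
Hydraulic gradient: i = |Δh| / L = 6.98 / 2037.8 = 0.00343.

i ≈ 0.00343 m/m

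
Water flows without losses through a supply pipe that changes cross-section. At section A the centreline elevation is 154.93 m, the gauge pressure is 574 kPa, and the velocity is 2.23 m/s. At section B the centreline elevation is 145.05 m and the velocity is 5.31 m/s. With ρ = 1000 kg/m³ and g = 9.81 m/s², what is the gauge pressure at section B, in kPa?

Pressure head at A: ψ₁ = P₁/(ρg) = 574×1000 / (1000 × 9.81) = 58.51 m.
Velocity heads: v₁²/2g = 2.23²/19.62 = 0.253 m; v₂²/2g = 5.31²/19.62 = 1.437 m.
Total head H = z₁ + ψ₁ + v₁²/2g = 154.93 + 58.51 + 0.253 = 213.69 m.
ψ₂ = H − z₂ − v₂²/2g = 213.69 − 145.05 − 1.437 = 67.20 m.
P₂ = ρgψ₂ = 1000 × 9.81 × 67.20 ≈ 659 kPa.

P₂ ≈ 659 kPa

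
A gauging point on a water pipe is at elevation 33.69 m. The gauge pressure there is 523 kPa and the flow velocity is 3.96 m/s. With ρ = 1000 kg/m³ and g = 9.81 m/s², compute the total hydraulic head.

h ≈ 87.80 m

Pressure head ψ = P/(ρg) = 523×1000 / (1000 × 9.81) = 53.31 m.
Velocity head = v²/(2g) = 3.96² / (2 × 9.81) = 0.799 m.
h = z + ψ + v²/(2g) = 33.69 + 53.31 + 0.799 = 87.80 m.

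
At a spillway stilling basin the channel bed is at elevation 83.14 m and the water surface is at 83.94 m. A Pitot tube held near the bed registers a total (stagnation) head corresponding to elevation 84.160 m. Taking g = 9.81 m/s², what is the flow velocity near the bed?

v ≈ 2.08 m/s

Near the bed, under hydrostatic conditions, the piezometric head (z + ψ) equals the free-surface elevation, 83.94 m.
Velocity head = total − piezometric = 84.160 − 83.94 = 0.220 m.
v = √(2g·h_v) = √(2 × 9.81 × 0.220) = 2.08 m/s.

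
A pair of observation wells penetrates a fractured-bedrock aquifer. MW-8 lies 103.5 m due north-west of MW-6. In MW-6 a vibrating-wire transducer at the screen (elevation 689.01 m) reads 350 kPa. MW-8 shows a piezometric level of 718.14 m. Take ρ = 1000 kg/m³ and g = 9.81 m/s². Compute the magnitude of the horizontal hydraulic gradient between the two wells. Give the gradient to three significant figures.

i ≈ 0.0633

Pressure head at MW-6: ψ = P/(ρg) = 350×1000 / (1000 × 9.81) = 35.68 m.
Total head at MW-6: h = z + ψ = 689.01 + 35.68 = 724.69 m.
Total head at MW-8: h = 718.14 m (water level in the piezometer is the total head).
Head difference: h(MW-6) − h(MW-8) = 724.69 − 718.14 = 6.55 m.
Hydraulic gradient: i = |Δh| / L = 6.55 / 103.5 = 0.0633.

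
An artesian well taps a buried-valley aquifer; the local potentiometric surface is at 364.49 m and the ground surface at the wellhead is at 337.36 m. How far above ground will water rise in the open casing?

≈ 27.13 m above ground

Water rises to the potentiometric surface, so the rise above ground = 364.49 − 337.36 = 27.13 m.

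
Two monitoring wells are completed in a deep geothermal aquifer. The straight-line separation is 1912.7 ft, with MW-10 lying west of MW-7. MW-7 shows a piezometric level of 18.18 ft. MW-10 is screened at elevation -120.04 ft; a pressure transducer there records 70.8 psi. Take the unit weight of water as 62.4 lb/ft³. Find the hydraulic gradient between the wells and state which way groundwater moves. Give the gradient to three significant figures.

Total head at MW-7: h = 18.18 ft (water level in the piezometer is the total head).
Pressure head at MW-10: ψ = 144·P/γ = 144 × 70.8 / 62.4 = 163.38 ft.
Total head at MW-10: h = z + ψ = -120.04 + 163.38 = 43.34 ft.
Head difference: h(MW-7) − h(MW-10) = 18.18 − 43.34 = -25.16 ft.
Hydraulic gradient: i = |Δh| / L = 25.16 / 1912.7 = 0.0132.
Flow is from higher to lower head: from MW-10 toward MW-7, i.e. toward the east.

i ≈ 0.0132; groundwater flows toward the east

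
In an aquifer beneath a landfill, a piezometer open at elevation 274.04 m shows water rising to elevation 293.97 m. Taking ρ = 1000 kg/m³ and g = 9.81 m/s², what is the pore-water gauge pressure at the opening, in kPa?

Pressure head ψ = h − z = 293.97 − 274.04 = 19.93 m.
P = ρgψ = 1000 × 9.81 × 19.93 = 195513 Pa ≈ 196 kPa.

P ≈ 196 kPa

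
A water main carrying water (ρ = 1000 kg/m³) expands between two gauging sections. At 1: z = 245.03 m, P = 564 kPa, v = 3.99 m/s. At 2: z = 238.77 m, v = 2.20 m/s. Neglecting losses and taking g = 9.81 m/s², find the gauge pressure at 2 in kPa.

Pressure head at 1: ψ₁ = P₁/(ρg) = 564×1000 / (1000 × 9.81) = 57.49 m.
Velocity heads: v₁²/2g = 3.99²/19.62 = 0.811 m; v₂²/2g = 2.20²/19.62 = 0.247 m.
Total head H = z₁ + ψ₁ + v₁²/2g = 245.03 + 57.49 + 0.811 = 303.33 m.
ψ₂ = H − z₂ − v₂²/2g = 303.33 − 238.77 − 0.247 = 64.31 m.
P₂ = ρgψ₂ = 1000 × 9.81 × 64.31 ≈ 631 kPa.

P₂ ≈ 631 kPa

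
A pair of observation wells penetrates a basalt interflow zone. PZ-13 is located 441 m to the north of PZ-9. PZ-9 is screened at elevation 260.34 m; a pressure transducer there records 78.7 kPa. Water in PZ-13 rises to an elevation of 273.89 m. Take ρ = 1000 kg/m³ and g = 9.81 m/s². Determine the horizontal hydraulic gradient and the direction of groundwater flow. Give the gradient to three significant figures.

i ≈ 0.0125; groundwater flows toward the south

Pressure head at PZ-9: ψ = P/(ρg) = 78.7×1000 / (1000 × 9.81) = 8.02 m.
Total head at PZ-9: h = z + ψ = 260.34 + 8.02 = 268.36 m.
Total head at PZ-13: h = 273.89 m (water level in the piezometer is the total head).
Head difference: h(PZ-9) − h(PZ-13) = 268.36 − 273.89 = -5.53 m.
Hydraulic gradient: i = |Δh| / L = 5.53 / 441 = 0.0125.
Flow is from higher to lower head: from PZ-13 toward PZ-9, i.e. toward the south.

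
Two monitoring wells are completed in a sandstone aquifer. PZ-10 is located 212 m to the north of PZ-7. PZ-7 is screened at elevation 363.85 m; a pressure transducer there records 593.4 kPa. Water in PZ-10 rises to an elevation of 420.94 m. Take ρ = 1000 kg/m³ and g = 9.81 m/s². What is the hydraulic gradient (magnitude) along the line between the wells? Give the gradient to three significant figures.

Pressure head at PZ-7: ψ = P/(ρg) = 593.4×1000 / (1000 × 9.81) = 60.49 m.
Total head at PZ-7: h = z + ψ = 363.85 + 60.49 = 424.34 m.
Total head at PZ-10: h = 420.94 m (water level in the piezometer is the total head).
Head difference: h(PZ-7) − h(PZ-10) = 424.34 − 420.94 = 3.40 m.
Hydraulic gradient: i = |Δh| / L = 3.40 / 212 = 0.0160.

i ≈ 0.0160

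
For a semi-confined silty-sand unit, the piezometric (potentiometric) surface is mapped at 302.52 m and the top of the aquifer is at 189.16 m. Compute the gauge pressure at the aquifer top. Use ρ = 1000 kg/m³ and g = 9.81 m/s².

P ≈ 1110 kPa

Pressure head at the aquifer top: ψ = h − z = 302.52 − 189.16 = 113.36 m.
P = ρgψ = 1000 × 9.81 × 113.36 = 1112062 Pa ≈ 1110 kPa.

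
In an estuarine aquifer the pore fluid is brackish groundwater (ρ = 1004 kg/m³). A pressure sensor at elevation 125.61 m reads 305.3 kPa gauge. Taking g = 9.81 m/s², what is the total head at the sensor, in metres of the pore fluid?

h ≈ 156.61 m

ψ = P/(ρg) = 305.3×1000 / (1004 × 9.81) = 31.00 m.
h = z + ψ = 125.61 + 31.00 = 156.61 m.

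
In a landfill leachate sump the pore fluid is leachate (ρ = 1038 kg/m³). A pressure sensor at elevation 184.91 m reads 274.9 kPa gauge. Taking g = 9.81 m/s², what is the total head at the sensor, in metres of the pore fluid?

ψ = P/(ρg) = 274.9×1000 / (1038 × 9.81) = 27.00 m.
h = z + ψ = 184.91 + 27.00 = 211.91 m.

h ≈ 211.91 m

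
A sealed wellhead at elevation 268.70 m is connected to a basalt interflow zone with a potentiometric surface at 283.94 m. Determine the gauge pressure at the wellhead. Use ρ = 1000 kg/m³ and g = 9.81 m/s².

Head above the cap: Δh = 283.94 − 268.70 = 15.24 m.
P = ρgΔh = 1000 × 9.81 × 15.24 = 149504 Pa ≈ 150 kPa.

P ≈ 150 kPa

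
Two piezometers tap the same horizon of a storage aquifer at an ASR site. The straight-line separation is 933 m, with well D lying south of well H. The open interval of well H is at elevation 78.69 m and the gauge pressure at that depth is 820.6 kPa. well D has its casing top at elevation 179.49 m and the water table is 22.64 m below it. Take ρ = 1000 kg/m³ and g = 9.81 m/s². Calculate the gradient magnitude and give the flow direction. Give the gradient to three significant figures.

i ≈ 0.00588; groundwater flows toward the south

Pressure head at well H: ψ = P/(ρg) = 820.6×1000 / (1000 × 9.81) = 83.65 m.
Total head at well H: h = z + ψ = 78.69 + 83.65 = 162.34 m.
Total head at well D: h = 179.49 − 22.64 = 156.85 m.
Head difference: h(well H) − h(well D) = 162.34 − 156.85 = 5.49 m.
Hydraulic gradient: i = |Δh| / L = 5.49 / 933 = 0.00588.
Flow is from higher to lower head: from well H toward well D, i.e. toward the south.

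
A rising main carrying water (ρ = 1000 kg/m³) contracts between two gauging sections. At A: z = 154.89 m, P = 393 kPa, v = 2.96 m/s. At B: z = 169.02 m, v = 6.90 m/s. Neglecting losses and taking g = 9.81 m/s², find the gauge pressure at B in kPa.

P₂ ≈ 235 kPa

Pressure head at A: ψ₁ = P₁/(ρg) = 393×1000 / (1000 × 9.81) = 40.06 m.
Velocity heads: v₁²/2g = 2.96²/19.62 = 0.447 m; v₂²/2g = 6.90²/19.62 = 2.427 m.
Total head H = z₁ + ψ₁ + v₁²/2g = 154.89 + 40.06 + 0.447 = 195.40 m.
ψ₂ = H − z₂ − v₂²/2g = 195.40 − 169.02 − 2.427 = 23.95 m.
P₂ = ρgψ₂ = 1000 × 9.81 × 23.95 ≈ 235 kPa.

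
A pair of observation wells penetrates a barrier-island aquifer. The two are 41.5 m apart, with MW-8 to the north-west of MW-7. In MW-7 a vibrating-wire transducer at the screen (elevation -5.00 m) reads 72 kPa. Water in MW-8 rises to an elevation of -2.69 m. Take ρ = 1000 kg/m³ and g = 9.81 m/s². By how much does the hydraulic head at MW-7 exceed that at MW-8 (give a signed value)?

Δh ≈ 5.03 m

Pressure head at MW-7: ψ = P/(ρg) = 72×1000 / (1000 × 9.81) = 7.34 m.
Total head at MW-7: h = z + ψ = -5.00 + 7.34 = 2.34 m.
Total head at MW-8: h = -2.69 m (water level in the piezometer is the total head).
Head difference: h(MW-7) − h(MW-8) = 2.34 − (-2.69) = 5.03 m.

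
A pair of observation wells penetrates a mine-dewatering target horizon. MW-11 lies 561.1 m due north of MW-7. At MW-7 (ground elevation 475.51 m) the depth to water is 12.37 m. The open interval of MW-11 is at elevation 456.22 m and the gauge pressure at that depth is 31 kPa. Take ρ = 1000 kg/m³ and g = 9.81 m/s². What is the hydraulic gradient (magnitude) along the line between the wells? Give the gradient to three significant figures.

i ≈ 0.00670

Total head at MW-7: h = 475.51 − 12.37 = 463.14 m.
Pressure head at MW-11: ψ = P/(ρg) = 31×1000 / (1000 × 9.81) = 3.16 m.
Total head at MW-11: h = z + ψ = 456.22 + 3.16 = 459.38 m.
Head difference: h(MW-7) − h(MW-11) = 463.14 − 459.38 = 3.76 m.
Hydraulic gradient: i = |Δh| / L = 3.76 / 561.1 = 0.00670.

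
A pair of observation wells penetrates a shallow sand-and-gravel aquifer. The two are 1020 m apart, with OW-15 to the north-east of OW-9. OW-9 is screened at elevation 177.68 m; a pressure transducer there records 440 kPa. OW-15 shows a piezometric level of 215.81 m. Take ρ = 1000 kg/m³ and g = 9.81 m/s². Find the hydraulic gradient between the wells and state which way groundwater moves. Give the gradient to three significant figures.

Pressure head at OW-9: ψ = P/(ρg) = 440×1000 / (1000 × 9.81) = 44.85 m.
Total head at OW-9: h = z + ψ = 177.68 + 44.85 = 222.53 m.
Total head at OW-15: h = 215.81 m (water level in the piezometer is the total head).
Head difference: h(OW-9) − h(OW-15) = 222.53 − 215.81 = 6.72 m.
Hydraulic gradient: i = |Δh| / L = 6.72 / 1020 = 0.00659.
Flow is from higher to lower head: from OW-9 toward OW-15, i.e. toward the north-east.

i ≈ 0.00659; groundwater flows toward the north-east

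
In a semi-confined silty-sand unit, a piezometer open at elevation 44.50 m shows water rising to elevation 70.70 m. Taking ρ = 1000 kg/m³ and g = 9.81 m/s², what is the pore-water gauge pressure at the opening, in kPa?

P ≈ 257 kPa

Pressure head ψ = h − z = 70.70 − 44.50 = 26.20 m.
P = ρgψ = 1000 × 9.81 × 26.20 = 257022 Pa ≈ 257 kPa.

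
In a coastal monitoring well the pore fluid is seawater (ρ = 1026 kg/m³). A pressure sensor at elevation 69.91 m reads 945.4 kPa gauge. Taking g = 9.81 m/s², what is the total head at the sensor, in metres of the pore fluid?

h ≈ 163.84 m

ψ = P/(ρg) = 945.4×1000 / (1026 × 9.81) = 93.93 m.
h = z + ψ = 69.91 + 93.93 = 163.84 m.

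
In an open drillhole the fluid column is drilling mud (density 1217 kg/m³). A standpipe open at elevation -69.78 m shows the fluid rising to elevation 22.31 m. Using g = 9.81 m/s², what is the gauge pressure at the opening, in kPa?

P ≈ 1100 kPa

Pressure head ψ = h − z = 22.31 − (-69.78) = 92.09 m.
P = ρgψ = 1217 × 9.81 × 92.09 = 1099441 Pa ≈ 1100 kPa.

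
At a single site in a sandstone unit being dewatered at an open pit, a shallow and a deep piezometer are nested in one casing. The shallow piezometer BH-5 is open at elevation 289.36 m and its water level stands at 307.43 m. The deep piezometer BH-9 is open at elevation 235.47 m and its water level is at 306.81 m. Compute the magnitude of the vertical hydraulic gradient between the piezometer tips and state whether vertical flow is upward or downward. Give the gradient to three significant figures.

|i_v| ≈ 0.0115; vertical flow is downward

Total head at BH-5: h = 307.43 m (water level in the standpipe).
Total head at BH-9: h = 306.81 m.
Δh = h(BH-5) − h(BH-9) = 307.43 − 306.81 = 0.62 m.
Vertical separation Δz = 289.36 − 235.47 = 53.89 m.
|i_v| = |Δh| / Δz = 0.62 / 53.89 = 0.0115.
Head is higher in the shallow piezometer, so vertical flow is downward (recharge condition).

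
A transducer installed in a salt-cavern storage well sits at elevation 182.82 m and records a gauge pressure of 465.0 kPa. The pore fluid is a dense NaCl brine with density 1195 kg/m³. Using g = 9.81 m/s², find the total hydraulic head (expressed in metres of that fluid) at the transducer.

h ≈ 222.49 m

ψ = P/(ρg) = 465.0×1000 / (1195 × 9.81) = 39.67 m.
h = z + ψ = 182.82 + 39.67 = 222.49 m.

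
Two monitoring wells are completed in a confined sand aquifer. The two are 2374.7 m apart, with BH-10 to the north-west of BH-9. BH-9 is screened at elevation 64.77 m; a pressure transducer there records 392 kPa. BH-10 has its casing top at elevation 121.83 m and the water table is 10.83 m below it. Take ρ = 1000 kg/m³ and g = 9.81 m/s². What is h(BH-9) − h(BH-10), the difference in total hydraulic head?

Δh ≈ -6.27 m

Pressure head at BH-9: ψ = P/(ρg) = 392×1000 / (1000 × 9.81) = 39.96 m.
Total head at BH-9: h = z + ψ = 64.77 + 39.96 = 104.73 m.
Total head at BH-10: h = 121.83 − 10.83 = 111.00 m.
Head difference: h(BH-9) − h(BH-10) = 104.73 − 111.00 = -6.27 m.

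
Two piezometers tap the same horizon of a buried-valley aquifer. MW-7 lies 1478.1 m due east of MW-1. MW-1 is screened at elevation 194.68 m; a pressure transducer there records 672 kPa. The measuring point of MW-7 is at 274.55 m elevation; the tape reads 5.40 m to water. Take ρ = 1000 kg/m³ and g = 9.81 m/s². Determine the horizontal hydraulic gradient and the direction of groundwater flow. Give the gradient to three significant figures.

i ≈ 0.00404; groundwater flows toward the west

Pressure head at MW-1: ψ = P/(ρg) = 672×1000 / (1000 × 9.81) = 68.50 m.
Total head at MW-1: h = z + ψ = 194.68 + 68.50 = 263.18 m.
Total head at MW-7: h = 274.55 − 5.40 = 269.15 m.
Head difference: h(MW-1) − h(MW-7) = 263.18 − 269.15 = -5.97 m.
Hydraulic gradient: i = |Δh| / L = 5.97 / 1478.1 = 0.00404.
Flow is from higher to lower head: from MW-7 toward MW-1, i.e. toward the west.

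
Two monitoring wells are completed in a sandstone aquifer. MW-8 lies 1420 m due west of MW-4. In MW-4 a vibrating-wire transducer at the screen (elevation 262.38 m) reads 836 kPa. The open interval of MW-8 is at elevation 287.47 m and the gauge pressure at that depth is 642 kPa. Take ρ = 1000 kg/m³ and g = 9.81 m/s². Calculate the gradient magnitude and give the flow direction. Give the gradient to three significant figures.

Pressure head at MW-4: ψ = P/(ρg) = 836×1000 / (1000 × 9.81) = 85.22 m.
Total head at MW-4: h = z + ψ = 262.38 + 85.22 = 347.60 m.
Pressure head at MW-8: ψ = P/(ρg) = 642×1000 / (1000 × 9.81) = 65.44 m.
Total head at MW-8: h = z + ψ = 287.47 + 65.44 = 352.91 m.
Head difference: h(MW-4) − h(MW-8) = 347.60 − 352.91 = -5.31 m.
Hydraulic gradient: i = |Δh| / L = 5.31 / 1420 = 0.00374.
Flow is from higher to lower head: from MW-8 toward MW-4, i.e. toward the east.

i ≈ 0.00374; groundwater flows toward the east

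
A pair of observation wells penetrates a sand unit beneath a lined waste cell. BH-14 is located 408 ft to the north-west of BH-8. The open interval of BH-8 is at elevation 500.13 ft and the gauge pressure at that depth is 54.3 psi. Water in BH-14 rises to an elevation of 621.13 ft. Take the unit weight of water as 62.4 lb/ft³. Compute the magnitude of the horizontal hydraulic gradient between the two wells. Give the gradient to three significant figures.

Pressure head at BH-8: ψ = 144·P/γ = 144 × 54.3 / 62.4 = 125.31 ft.
Total head at BH-8: h = z + ψ = 500.13 + 125.31 = 625.44 ft.
Total head at BH-14: h = 621.13 ft (water level in the piezometer is the total head).
Head difference: h(BH-8) − h(BH-14) = 625.44 − 621.13 = 4.31 ft.
Hydraulic gradient: i = |Δh| / L = 4.31 / 408 = 0.0106.

i ≈ 0.0106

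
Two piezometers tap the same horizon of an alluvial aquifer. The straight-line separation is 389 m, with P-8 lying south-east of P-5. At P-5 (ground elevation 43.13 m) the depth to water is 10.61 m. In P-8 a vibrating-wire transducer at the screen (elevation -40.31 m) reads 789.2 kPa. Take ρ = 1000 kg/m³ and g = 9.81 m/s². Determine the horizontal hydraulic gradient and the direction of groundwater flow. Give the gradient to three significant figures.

Total head at P-5: h = 43.13 − 10.61 = 32.52 m.
Pressure head at P-8: ψ = P/(ρg) = 789.2×1000 / (1000 × 9.81) = 80.45 m.
Total head at P-8: h = z + ψ = -40.31 + 80.45 = 40.14 m.
Head difference: h(P-5) − h(P-8) = 32.52 − 40.14 = -7.62 m.
Hydraulic gradient: i = |Δh| / L = 7.62 / 389 = 0.0196.
Flow is from higher to lower head: from P-8 toward P-5, i.e. toward the north-west.

i ≈ 0.0196; groundwater flows toward the north-west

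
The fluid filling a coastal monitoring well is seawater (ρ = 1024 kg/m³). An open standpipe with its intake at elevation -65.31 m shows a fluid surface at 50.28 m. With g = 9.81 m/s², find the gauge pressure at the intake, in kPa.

Pressure head ψ = h − z = 50.28 − (-65.31) = 115.59 m.
P = ρgψ = 1024 × 9.81 × 115.59 = 1161152 Pa ≈ 1160 kPa.

P ≈ 1160 kPa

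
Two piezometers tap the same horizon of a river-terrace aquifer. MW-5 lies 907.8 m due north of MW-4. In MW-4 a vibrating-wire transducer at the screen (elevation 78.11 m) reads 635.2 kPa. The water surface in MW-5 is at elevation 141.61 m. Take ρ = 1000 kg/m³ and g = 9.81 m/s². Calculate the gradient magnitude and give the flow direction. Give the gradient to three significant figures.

Pressure head at MW-4: ψ = P/(ρg) = 635.2×1000 / (1000 × 9.81) = 64.75 m.
Total head at MW-4: h = z + ψ = 78.11 + 64.75 = 142.86 m.
Total head at MW-5: h = 141.61 m (water level in the piezometer is the total head).
Head difference: h(MW-4) − h(MW-5) = 142.86 − 141.61 = 1.25 m.
Hydraulic gradient: i = |Δh| / L = 1.25 / 907.8 = 0.00138.
Flow is from higher to lower head: from MW-4 toward MW-5, i.e. toward the north.

i ≈ 0.00138; groundwater flows toward the north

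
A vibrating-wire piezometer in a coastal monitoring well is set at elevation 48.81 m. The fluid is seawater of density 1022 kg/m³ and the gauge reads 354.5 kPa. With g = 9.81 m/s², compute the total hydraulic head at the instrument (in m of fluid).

ψ = P/(ρg) = 354.5×1000 / (1022 × 9.81) = 35.36 m.
h = z + ψ = 48.81 + 35.36 = 84.17 m.

h ≈ 84.17 m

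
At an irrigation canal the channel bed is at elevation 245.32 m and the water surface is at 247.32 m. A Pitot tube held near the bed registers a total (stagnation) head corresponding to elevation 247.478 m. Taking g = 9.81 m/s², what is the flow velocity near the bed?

v ≈ 1.76 m/s

Near the bed, under hydrostatic conditions, the piezometric head (z + ψ) equals the free-surface elevation, 247.32 m.
Velocity head = total − piezometric = 247.478 − 247.32 = 0.158 m.
v = √(2g·h_v) = √(2 × 9.81 × 0.158) = 1.76 m/s.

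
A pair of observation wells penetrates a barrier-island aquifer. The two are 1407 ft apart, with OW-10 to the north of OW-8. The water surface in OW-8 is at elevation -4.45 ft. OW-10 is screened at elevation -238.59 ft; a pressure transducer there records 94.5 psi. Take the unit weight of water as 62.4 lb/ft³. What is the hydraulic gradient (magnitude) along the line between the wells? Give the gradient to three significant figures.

Total head at OW-8: h = -4.45 ft (water level in the piezometer is the total head).
Pressure head at OW-10: ψ = 144·P/γ = 144 × 94.5 / 62.4 = 218.08 ft.
Total head at OW-10: h = z + ψ = -238.59 + 218.08 = -20.51 ft.
Head difference: h(OW-8) − h(OW-10) = -4.45 − (-20.51) = 16.06 ft.
Hydraulic gradient: i = |Δh| / L = 16.06 / 1407 = 0.0114.

i ≈ 0.0114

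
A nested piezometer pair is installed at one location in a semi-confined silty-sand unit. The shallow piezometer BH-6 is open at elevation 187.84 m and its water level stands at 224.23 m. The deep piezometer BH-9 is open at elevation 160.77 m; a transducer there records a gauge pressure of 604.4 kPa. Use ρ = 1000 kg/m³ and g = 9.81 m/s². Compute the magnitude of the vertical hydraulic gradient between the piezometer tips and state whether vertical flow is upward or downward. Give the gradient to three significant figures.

|i_v| ≈ 0.0683; vertical flow is downward

Total head at BH-6: h = 224.23 m (water level in the standpipe).
Pressure head at BH-9: ψ = P/(ρg) = 604.4×1000 / (1000 × 9.81) = 61.61 m.
Total head at BH-9: h = z + ψ = 160.77 + 61.61 = 222.38 m.
Δh = h(BH-6) − h(BH-9) = 224.23 − 222.38 = 1.85 m.
Vertical separation Δz = 187.84 − 160.77 = 27.07 m.
|i_v| = |Δh| / Δz = 1.85 / 27.07 = 0.0683.
Head is higher in the shallow piezometer, so vertical flow is downward (recharge condition).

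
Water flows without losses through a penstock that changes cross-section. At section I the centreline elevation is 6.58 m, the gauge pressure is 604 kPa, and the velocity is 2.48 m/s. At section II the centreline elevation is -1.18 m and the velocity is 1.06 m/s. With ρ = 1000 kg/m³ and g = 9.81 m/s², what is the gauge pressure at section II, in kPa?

P₂ ≈ 683 kPa

Pressure head at I: ψ₁ = P₁/(ρg) = 604×1000 / (1000 × 9.81) = 61.57 m.
Velocity heads: v₁²/2g = 2.48²/19.62 = 0.313 m; v₂²/2g = 1.06²/19.62 = 0.057 m.
Total head H = z₁ + ψ₁ + v₁²/2g = 6.58 + 61.57 + 0.313 = 68.46 m.
ψ₂ = H − z₂ − v₂²/2g = 68.46 − (-1.18) − 0.057 = 69.58 m.
P₂ = ρgψ₂ = 1000 × 9.81 × 69.58 ≈ 683 kPa.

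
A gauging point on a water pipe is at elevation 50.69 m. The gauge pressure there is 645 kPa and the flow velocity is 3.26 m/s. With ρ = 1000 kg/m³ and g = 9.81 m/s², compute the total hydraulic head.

h ≈ 116.98 m

Pressure head ψ = P/(ρg) = 645×1000 / (1000 × 9.81) = 65.75 m.
Velocity head = v²/(2g) = 3.26² / (2 × 9.81) = 0.542 m.
h = z + ψ + v²/(2g) = 50.69 + 65.75 + 0.542 = 116.98 m.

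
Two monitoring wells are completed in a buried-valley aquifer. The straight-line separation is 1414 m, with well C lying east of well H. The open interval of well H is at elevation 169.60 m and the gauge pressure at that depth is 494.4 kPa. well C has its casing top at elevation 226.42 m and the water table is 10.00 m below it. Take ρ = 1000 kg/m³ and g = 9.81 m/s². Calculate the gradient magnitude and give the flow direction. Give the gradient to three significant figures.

Pressure head at well H: ψ = P/(ρg) = 494.4×1000 / (1000 × 9.81) = 50.40 m.
Total head at well H: h = z + ψ = 169.60 + 50.40 = 220.00 m.
Total head at well C: h = 226.42 − 10.00 = 216.42 m.
Head difference: h(well H) − h(well C) = 220.00 − 216.42 = 3.58 m.
Hydraulic gradient: i = |Δh| / L = 3.58 / 1414 = 0.00253.
Flow is from higher to lower head: from well H toward well C, i.e. toward the east.

i ≈ 0.00253; groundwater flows toward the east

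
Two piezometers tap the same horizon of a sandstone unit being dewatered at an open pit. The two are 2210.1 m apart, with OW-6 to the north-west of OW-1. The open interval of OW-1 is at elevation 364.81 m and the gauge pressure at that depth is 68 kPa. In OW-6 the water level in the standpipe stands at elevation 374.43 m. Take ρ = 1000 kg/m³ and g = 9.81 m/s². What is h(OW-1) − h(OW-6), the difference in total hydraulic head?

Pressure head at OW-1: ψ = P/(ρg) = 68×1000 / (1000 × 9.81) = 6.93 m.
Total head at OW-1: h = z + ψ = 364.81 + 6.93 = 371.74 m.
Total head at OW-6: h = 374.43 m (water level in the piezometer is the total head).
Head difference: h(OW-1) − h(OW-6) = 371.74 − 374.43 = -2.69 m.

Δh ≈ -2.69 m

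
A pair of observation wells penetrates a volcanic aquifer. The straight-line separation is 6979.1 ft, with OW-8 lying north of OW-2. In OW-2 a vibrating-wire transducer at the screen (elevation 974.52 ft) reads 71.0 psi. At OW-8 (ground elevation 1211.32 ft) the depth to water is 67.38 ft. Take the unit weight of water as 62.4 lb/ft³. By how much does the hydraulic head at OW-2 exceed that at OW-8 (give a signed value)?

Δh ≈ -5.57 ft

Pressure head at OW-2: ψ = 144·P/γ = 144 × 71.0 / 62.4 = 163.85 ft.
Total head at OW-2: h = z + ψ = 974.52 + 163.85 = 1138.37 ft.
Total head at OW-8: h = 1211.32 − 67.38 = 1143.94 ft.
Head difference: h(OW-2) − h(OW-8) = 1138.37 − 1143.94 = -5.57 ft.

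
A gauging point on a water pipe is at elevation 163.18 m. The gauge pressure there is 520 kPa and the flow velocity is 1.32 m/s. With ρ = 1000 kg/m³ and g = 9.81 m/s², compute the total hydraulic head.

h ≈ 216.28 m

Pressure head ψ = P/(ρg) = 520×1000 / (1000 × 9.81) = 53.01 m.
Velocity head = v²/(2g) = 1.32² / (2 × 9.81) = 0.089 m.
h = z + ψ + v²/(2g) = 163.18 + 53.01 + 0.089 = 216.28 m.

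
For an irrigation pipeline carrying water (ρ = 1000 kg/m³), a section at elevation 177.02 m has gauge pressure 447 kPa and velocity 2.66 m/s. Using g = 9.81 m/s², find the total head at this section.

h ≈ 222.95 m

Pressure head ψ = P/(ρg) = 447×1000 / (1000 × 9.81) = 45.57 m.
Velocity head = v²/(2g) = 2.66² / (2 × 9.81) = 0.361 m.
h = z + ψ + v²/(2g) = 177.02 + 45.57 + 0.361 = 222.95 m.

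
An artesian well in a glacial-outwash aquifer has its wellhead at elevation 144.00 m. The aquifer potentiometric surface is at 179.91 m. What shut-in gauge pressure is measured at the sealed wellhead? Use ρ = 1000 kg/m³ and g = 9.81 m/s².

Head above the cap: Δh = 179.91 − 144.00 = 35.91 m.
P = ρgΔh = 1000 × 9.81 × 35.91 = 352277 Pa ≈ 352 kPa.

P ≈ 352 kPa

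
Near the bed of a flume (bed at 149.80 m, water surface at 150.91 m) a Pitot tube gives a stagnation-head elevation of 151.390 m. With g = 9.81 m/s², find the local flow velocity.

Near the bed, under hydrostatic conditions, the piezometric head (z + ψ) equals the free-surface elevation, 150.91 m.
Velocity head = total − piezometric = 151.390 − 150.91 = 0.480 m.
v = √(2g·h_v) = √(2 × 9.81 × 0.480) = 3.07 m/s.

v ≈ 3.07 m/s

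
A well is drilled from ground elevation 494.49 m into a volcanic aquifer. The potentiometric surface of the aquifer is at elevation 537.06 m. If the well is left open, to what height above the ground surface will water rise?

Water rises to the potentiometric surface, so the rise above ground = 537.06 − 494.49 = 42.57 m.

≈ 42.57 m above ground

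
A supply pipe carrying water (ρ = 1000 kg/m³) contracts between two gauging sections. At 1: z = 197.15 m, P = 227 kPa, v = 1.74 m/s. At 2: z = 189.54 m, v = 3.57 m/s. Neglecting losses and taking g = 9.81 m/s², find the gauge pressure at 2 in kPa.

P₂ ≈ 297 kPa

Pressure head at 1: ψ₁ = P₁/(ρg) = 227×1000 / (1000 × 9.81) = 23.14 m.
Velocity heads: v₁²/2g = 1.74²/19.62 = 0.154 m; v₂²/2g = 3.57²/19.62 = 0.650 m.
Total head H = z₁ + ψ₁ + v₁²/2g = 197.15 + 23.14 + 0.154 = 220.44 m.
ψ₂ = H − z₂ − v₂²/2g = 220.44 − 189.54 − 0.650 = 30.25 m.
P₂ = ρgψ₂ = 1000 × 9.81 × 30.25 ≈ 297 kPa.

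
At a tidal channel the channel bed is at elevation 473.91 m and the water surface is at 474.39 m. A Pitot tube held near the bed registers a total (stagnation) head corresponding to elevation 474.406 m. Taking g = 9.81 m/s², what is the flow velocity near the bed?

Near the bed, under hydrostatic conditions, the piezometric head (z + ψ) equals the free-surface elevation, 474.39 m.
Velocity head = total − piezometric = 474.406 − 474.39 = 0.016 m.
v = √(2g·h_v) = √(2 × 9.81 × 0.016) = 0.560 m/s.

v ≈ 0.560 m/s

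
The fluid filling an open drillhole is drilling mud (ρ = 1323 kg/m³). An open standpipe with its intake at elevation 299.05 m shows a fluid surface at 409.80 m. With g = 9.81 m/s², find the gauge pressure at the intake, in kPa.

Pressure head ψ = h − z = 409.80 − 299.05 = 110.75 m.
P = ρgψ = 1323 × 9.81 × 110.75 = 1437383 Pa ≈ 1440 kPa.

P ≈ 1440 kPa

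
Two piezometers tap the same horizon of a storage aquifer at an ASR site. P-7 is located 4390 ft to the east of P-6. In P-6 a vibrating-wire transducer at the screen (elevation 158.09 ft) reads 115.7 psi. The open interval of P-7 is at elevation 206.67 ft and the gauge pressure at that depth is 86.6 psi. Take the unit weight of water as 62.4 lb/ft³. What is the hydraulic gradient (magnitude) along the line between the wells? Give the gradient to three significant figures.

Pressure head at P-6: ψ = 144·P/γ = 144 × 115.7 / 62.4 = 267.00 ft.
Total head at P-6: h = z + ψ = 158.09 + 267.00 = 425.09 ft.
Pressure head at P-7: ψ = 144·P/γ = 144 × 86.6 / 62.4 = 199.85 ft.
Total head at P-7: h = z + ψ = 206.67 + 199.85 = 406.52 ft.
Head difference: h(P-6) − h(P-7) = 425.09 − 406.52 = 18.57 ft.
Hydraulic gradient: i = |Δh| / L = 18.57 / 4390 = 0.00423.

i ≈ 0.00423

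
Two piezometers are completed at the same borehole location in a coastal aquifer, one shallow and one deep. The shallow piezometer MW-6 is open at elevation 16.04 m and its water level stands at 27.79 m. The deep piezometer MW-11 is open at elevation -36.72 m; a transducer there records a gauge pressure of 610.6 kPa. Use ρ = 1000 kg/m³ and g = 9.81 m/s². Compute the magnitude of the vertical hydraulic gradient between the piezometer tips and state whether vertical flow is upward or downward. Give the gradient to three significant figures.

|i_v| ≈ 0.0430; vertical flow is downward

Total head at MW-6: h = 27.79 m (water level in the standpipe).
Pressure head at MW-11: ψ = P/(ρg) = 610.6×1000 / (1000 × 9.81) = 62.24 m.
Total head at MW-11: h = z + ψ = -36.72 + 62.24 = 25.52 m.
Δh = h(MW-6) − h(MW-11) = 27.79 − 25.52 = 2.27 m.
Vertical separation Δz = 16.04 − (-36.72) = 52.76 m.
|i_v| = |Δh| / Δz = 2.27 / 52.76 = 0.0430.
Head is higher in the shallow piezometer, so vertical flow is downward (recharge condition).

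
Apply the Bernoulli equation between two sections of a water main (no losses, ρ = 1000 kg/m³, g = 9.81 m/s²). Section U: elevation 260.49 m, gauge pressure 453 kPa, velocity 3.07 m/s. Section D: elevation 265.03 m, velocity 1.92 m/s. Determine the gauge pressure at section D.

Pressure head at U: ψ₁ = P₁/(ρg) = 453×1000 / (1000 × 9.81) = 46.18 m.
Velocity heads: v₁²/2g = 3.07²/19.62 = 0.480 m; v₂²/2g = 1.92²/19.62 = 0.188 m.
Total head H = z₁ + ψ₁ + v₁²/2g = 260.49 + 46.18 + 0.480 = 307.15 m.
ψ₂ = H − z₂ − v₂²/2g = 307.15 − 265.03 − 0.188 = 41.93 m.
P₂ = ρgψ₂ = 1000 × 9.81 × 41.93 ≈ 411 kPa.

P₂ ≈ 411 kPa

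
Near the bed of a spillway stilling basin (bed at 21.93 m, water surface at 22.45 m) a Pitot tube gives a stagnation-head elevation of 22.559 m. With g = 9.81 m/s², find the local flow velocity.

Near the bed, under hydrostatic conditions, the piezometric head (z + ψ) equals the free-surface elevation, 22.45 m.
Velocity head = total − piezometric = 22.559 − 22.45 = 0.109 m.
v = √(2g·h_v) = √(2 × 9.81 × 0.109) = 1.46 m/s.

v ≈ 1.46 m/s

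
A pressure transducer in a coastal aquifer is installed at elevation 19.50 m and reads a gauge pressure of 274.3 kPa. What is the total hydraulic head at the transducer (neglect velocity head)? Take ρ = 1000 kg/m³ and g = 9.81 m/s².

h ≈ 47.46 m

ψ = P/(ρg) = 274.3×1000 / (1000 × 9.81) = 27.96 m.
h = z + ψ = 19.50 + 27.96 = 47.46 m.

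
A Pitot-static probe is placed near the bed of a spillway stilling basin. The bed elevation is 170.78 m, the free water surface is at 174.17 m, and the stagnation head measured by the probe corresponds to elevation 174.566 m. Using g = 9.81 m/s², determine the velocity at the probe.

v ≈ 2.79 m/s

Near the bed, under hydrostatic conditions, the piezometric head (z + ψ) equals the free-surface elevation, 174.17 m.
Velocity head = total − piezometric = 174.566 − 174.17 = 0.396 m.
v = √(2g·h_v) = √(2 × 9.81 × 0.396) = 2.79 m/s.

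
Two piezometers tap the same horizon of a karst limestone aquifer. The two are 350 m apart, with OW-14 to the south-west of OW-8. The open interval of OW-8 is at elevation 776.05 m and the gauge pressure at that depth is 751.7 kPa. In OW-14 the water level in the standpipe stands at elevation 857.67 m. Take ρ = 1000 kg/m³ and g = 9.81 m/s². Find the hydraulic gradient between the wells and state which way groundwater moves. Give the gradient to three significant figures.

i ≈ 0.0143; groundwater flows toward the north-east

Pressure head at OW-8: ψ = P/(ρg) = 751.7×1000 / (1000 × 9.81) = 76.63 m.
Total head at OW-8: h = z + ψ = 776.05 + 76.63 = 852.68 m.
Total head at OW-14: h = 857.67 m (water level in the piezometer is the total head).
Head difference: h(OW-8) − h(OW-14) = 852.68 − 857.67 = -4.99 m.
Hydraulic gradient: i = |Δh| / L = 4.99 / 350 = 0.0143.
Flow is from higher to lower head: from OW-14 toward OW-8, i.e. toward the north-east.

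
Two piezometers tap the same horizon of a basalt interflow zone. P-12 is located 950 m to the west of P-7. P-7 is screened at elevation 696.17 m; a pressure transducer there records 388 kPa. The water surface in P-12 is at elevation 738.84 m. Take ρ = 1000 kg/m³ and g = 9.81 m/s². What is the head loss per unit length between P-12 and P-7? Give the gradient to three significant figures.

Pressure head at P-7: ψ = P/(ρg) = 388×1000 / (1000 × 9.81) = 39.55 m.
Total head at P-7: h = z + ψ = 696.17 + 39.55 = 735.72 m.
Total head at P-12: h = 738.84 m (water level in the piezometer is the total head).
Head difference: h(P-7) − h(P-12) = 735.72 − 738.84 = -3.12 m.
Hydraulic gradient: i = |Δh| / L = 3.12 / 950 = 0.00328.

i ≈ 0.00328 m/m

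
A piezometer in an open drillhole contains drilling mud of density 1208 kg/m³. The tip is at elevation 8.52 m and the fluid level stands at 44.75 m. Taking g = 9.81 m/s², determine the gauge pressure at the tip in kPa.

P ≈ 429 kPa

Pressure head ψ = h − z = 44.75 − 8.52 = 36.23 m.
P = ρgψ = 1208 × 9.81 × 36.23 = 429343 Pa ≈ 429 kPa.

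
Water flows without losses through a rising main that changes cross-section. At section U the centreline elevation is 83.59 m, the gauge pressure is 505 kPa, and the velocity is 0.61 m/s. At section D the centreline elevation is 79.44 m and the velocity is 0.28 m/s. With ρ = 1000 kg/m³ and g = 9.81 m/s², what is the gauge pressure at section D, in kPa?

Pressure head at U: ψ₁ = P₁/(ρg) = 505×1000 / (1000 × 9.81) = 51.48 m.
Velocity heads: v₁²/2g = 0.61²/19.62 = 0.019 m; v₂²/2g = 0.28²/19.62 = 0.004 m.
Total head H = z₁ + ψ₁ + v₁²/2g = 83.59 + 51.48 + 0.019 = 135.09 m.
ψ₂ = H − z₂ − v₂²/2g = 135.09 − 79.44 − 0.004 = 55.65 m.
P₂ = ρgψ₂ = 1000 × 9.81 × 55.65 ≈ 546 kPa.

P₂ ≈ 546 kPa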